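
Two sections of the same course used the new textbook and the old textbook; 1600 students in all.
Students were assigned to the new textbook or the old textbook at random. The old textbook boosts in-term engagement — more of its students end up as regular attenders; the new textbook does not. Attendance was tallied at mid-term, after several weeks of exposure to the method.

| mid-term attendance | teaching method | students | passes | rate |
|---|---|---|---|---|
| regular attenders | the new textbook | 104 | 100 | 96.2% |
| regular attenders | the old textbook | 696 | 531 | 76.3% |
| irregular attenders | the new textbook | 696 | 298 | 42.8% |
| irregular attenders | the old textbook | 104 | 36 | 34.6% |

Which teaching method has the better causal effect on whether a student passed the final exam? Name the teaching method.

Within every mid-term attendance level the new textbook has the higher rate, yet pooled the old textbook does — Simpson's reversal.
Mid-term attendance is recorded after the teaching method and is itself shifted by it — it sits on the causal path from teaching method to outcome. Conditioning on a mediator would strip out part of the effect we want; the pooled comparison gives the total causal effect.
Pooled: the new textbook 49.8% vs the old textbook 70.9%; the old textbook is higher overall.

the old textbook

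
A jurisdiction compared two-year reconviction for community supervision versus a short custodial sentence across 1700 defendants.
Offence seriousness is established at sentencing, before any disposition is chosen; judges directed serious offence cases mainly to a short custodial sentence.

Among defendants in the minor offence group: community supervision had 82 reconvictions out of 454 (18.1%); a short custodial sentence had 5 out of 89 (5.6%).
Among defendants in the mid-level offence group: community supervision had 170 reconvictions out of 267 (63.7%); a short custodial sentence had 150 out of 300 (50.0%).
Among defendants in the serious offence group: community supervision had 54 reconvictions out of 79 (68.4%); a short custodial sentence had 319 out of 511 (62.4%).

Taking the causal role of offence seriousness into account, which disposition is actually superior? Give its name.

Offence seriousness differs across dispositions for reasons unrelated to any effect of the disposition itself, and it separately predicts the outcome — a classic confounder. We must compare within offence seriousness levels.
Within each level — minor offence: 18.1% vs 5.6%; mid-level offence: 63.7% vs 50.0%; serious offence: 68.4% vs 62.4% — a short custodial sentence is lower every time.

a short custodial sentence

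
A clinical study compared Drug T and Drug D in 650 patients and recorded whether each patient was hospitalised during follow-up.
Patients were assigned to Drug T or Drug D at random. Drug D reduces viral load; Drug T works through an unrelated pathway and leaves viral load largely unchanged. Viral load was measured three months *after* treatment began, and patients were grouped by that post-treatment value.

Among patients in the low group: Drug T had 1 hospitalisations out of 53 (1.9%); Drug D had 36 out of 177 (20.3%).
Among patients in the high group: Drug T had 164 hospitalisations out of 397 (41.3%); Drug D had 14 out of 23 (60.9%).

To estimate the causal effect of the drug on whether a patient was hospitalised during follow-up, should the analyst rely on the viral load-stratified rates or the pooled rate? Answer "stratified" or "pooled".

Drug T is lower inside every viral load stratum but Drug D is lower in aggregate. Whether to stratify depends on how viral load relates to the drug.
Because the drug influences viral load, viral load is a post-treatment mediator, not a confounder. Stratifying on it would bias the estimate; the causal effect is the crude pooled difference.
Pooled: Drug T 36.7% vs Drug D 25.0%; Drug D is lower overall.

pooled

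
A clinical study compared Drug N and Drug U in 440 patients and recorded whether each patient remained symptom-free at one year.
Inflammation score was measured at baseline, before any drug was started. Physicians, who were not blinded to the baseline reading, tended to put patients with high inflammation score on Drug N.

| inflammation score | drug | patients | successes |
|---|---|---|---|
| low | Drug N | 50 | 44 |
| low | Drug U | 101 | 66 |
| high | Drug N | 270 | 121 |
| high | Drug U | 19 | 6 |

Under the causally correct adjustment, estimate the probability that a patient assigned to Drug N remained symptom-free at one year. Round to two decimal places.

The stratified and pooled comparisons disagree (Drug N wins within each inflammation score; Drug U wins overall), so the answer turns on the causal role of inflammation score.
Inflammation score is set before the drug has any effect — it is not caused by the drug — and it independently drives the outcome. That makes it a confounder, so the causal comparison is within inflammation score levels.
Standardising Drug N to the population inflammation score mix: 0.343·44/50 + 0.657·121/270 = 0.596.

0.60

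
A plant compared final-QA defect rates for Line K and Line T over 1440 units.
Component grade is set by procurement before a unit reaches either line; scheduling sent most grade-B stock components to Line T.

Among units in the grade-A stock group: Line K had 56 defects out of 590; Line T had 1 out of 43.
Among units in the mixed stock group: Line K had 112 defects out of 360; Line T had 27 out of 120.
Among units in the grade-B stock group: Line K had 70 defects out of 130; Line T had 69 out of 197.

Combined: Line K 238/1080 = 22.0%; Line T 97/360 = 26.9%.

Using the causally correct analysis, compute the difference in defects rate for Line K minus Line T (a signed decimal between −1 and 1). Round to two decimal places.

+0.10

The component grade-specific comparison favours Line T throughout, but the pooled figures favour Line K. The question is whether to condition on component grade.
Component grade satisfies the back-door criterion: it is not a descendant of the line, and it blocks the spurious path from line to outcome. Adjusting for it (i.e., using the within-component grade rates) gives the causal effect.
Adjusting over the population distribution of component grade: 0.440·(0.095−0.023) + 0.333·(0.311−0.225) + 0.227·(0.538−0.350) = +0.103.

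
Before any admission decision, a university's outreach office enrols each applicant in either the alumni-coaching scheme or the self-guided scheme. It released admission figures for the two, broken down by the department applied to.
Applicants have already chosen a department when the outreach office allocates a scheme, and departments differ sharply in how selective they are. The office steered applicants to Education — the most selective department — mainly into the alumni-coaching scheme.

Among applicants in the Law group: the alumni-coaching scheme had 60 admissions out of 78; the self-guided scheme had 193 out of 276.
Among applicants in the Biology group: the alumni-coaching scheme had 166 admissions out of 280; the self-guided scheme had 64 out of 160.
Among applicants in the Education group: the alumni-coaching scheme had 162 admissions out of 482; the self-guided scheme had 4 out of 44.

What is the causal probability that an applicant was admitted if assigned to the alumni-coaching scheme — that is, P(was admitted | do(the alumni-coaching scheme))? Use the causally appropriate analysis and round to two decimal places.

The department-specific comparison favours the alumni-coaching scheme throughout, but the pooled figures favour the self-guided scheme. The question is whether to condition on department.
Since department is a pre-existing factor (not a product of the outreach scheme) and it affects the outcome on its own, it is a confounder. The stratified rates, not the pooled rate, identify the causal effect.
Standardising the alumni-coaching scheme to the population department mix: 0.268·60/78 + 0.333·166/280 + 0.398·162/482 = 0.538.

0.54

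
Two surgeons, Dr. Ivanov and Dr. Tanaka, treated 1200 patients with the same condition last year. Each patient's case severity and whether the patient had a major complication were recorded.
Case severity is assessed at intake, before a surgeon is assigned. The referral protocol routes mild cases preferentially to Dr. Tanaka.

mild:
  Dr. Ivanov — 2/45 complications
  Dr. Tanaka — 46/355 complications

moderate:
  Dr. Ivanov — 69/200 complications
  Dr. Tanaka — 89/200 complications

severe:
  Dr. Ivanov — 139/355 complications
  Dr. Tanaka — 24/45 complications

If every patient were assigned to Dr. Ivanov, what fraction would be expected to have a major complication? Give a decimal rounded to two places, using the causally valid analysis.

0.26

Case severity is set before the surgeon has any effect — it is not caused by the surgeon — and it independently drives the outcome. That makes it a confounder, so the causal comparison is within case severity levels.
Standardising Dr. Ivanov to the population case severity mix: 0.333·2/45 + 0.333·69/200 + 0.333·139/355 = 0.260.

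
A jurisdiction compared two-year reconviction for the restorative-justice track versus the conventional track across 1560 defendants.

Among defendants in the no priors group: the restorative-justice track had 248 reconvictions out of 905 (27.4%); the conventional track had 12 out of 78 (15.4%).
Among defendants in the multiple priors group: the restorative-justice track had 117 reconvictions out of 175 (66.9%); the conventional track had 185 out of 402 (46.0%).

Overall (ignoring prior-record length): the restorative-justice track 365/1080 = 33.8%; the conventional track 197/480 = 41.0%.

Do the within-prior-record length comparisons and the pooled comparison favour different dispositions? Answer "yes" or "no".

Within each prior-record length level (no priors 27.4% vs 15.4%; multiple priors 66.9% vs 46.0%), the conventional track has the lower rate every time. Pooled: 33.8% vs 41.0% — the restorative-justice track has the lower rate overall. The two comparisons disagree.

yes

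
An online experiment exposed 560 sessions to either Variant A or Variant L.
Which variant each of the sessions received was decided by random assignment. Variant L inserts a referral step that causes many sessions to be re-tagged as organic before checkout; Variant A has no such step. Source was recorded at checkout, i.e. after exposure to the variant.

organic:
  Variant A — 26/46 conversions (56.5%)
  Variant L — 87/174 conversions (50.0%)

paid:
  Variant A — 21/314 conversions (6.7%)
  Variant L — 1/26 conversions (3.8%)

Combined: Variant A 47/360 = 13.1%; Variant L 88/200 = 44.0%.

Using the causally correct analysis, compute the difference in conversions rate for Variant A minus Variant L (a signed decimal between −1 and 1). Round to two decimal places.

Within every traffic source level Variant A has the higher rate, yet pooled Variant L does — Simpson's reversal.
Traffic source is recorded after the variant and is itself shifted by it — it sits on the causal path from variant to outcome. Conditioning on a mediator would strip out part of the effect we want; the pooled comparison gives the total causal effect.
The causal difference is the pooled difference: 0.131 − 0.440 = -0.309.

-0.31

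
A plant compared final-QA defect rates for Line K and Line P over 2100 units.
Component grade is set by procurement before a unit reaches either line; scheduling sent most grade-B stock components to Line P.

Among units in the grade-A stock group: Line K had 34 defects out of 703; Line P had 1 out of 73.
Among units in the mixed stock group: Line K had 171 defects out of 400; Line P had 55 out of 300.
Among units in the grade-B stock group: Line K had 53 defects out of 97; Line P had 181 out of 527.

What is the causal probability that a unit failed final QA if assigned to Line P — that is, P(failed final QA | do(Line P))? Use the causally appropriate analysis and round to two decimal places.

Component grade is set before the line has any effect — it is not caused by the line — and it independently drives the outcome. That makes it a confounder, so the causal comparison is within component grade levels.
Standardising Line P to the population component grade mix: 0.370·1/73 + 0.333·55/300 + 0.297·181/527 = 0.168.

0.17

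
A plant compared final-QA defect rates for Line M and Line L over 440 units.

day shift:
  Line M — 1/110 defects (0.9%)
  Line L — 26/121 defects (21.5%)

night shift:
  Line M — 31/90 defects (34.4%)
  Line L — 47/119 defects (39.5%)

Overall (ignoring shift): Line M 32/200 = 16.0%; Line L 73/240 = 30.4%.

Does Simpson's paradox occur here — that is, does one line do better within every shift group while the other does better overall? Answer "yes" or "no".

Within each shift level (day shift 0.9% vs 21.5%; night shift 34.4% vs 39.5%), Line M has the lower rate every time. Pooled: 16.0% vs 30.4% — Line M has the lower rate overall. They agree.

no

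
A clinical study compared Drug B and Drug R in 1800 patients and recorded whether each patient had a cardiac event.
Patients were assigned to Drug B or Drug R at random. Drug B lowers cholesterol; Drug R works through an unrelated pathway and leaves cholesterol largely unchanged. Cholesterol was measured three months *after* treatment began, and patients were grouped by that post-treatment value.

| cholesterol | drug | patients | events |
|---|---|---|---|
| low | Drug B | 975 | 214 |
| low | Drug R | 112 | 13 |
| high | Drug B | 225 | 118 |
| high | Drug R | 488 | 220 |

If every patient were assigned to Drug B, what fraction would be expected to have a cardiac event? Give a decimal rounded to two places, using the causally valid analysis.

Cholesterol here is a post-treatment variable shaped by the drug; conditioning on it would introduce bias rather than remove it. The overall comparison is the causal one.
So P(outcome | do(Drug B)) is just the pooled rate for Drug B: 332/1200 = 0.277.

0.28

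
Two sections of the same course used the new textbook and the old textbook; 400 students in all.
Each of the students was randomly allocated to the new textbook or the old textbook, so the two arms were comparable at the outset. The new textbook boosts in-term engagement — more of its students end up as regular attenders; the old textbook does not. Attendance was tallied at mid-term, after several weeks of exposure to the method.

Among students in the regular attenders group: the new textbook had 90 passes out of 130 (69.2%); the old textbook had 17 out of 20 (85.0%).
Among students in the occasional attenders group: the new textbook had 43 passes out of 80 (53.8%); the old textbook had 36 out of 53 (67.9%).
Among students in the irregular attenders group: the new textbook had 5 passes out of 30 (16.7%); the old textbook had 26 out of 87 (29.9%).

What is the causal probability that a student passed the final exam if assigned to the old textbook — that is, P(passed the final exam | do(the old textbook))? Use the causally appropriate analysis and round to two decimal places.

0.49

the old textbook is higher inside every mid-term attendance stratum but the new textbook is higher in aggregate. Whether to stratify depends on how mid-term attendance relates to the teaching method.
The distribution of mid-term attendance is itself part of what the teaching method does — it is an intermediate outcome. Holding it fixed would remove that part of the effect; the total effect is the pooled difference.
So P(outcome | do(the old textbook)) is just the pooled rate for the old textbook: 79/160 = 0.494.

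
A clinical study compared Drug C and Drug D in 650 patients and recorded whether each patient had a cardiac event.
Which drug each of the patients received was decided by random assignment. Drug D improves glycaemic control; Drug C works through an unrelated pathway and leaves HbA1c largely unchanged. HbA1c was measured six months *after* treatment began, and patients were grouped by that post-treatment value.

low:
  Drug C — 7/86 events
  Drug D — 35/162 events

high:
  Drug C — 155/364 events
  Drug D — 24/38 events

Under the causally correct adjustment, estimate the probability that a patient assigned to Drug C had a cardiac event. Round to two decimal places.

HbA1c lies on the pathway drug → HbA1c → outcome, so adjusting for it blocks the indirect effect. For the total causal effect of drug, use the unadjusted pooled rates.
So P(outcome | do(Drug C)) is just the pooled rate for Drug C: 162/450 = 0.360.

0.36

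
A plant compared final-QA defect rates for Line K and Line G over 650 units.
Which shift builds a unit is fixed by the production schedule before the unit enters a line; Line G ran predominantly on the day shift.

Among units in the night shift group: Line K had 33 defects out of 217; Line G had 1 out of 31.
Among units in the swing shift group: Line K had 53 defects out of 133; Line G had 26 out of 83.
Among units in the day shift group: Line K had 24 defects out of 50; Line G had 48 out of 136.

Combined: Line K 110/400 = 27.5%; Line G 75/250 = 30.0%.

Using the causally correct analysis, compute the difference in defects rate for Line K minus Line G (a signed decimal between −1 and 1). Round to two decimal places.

Line G is lower inside every shift stratum but Line K is lower in aggregate. Whether to stratify depends on how shift relates to the line.
The imbalance in shift arose from how units were allocated, not from anything the line did; and shift independently affects the outcome. The pooled gap is confounded — condition on shift.
Adjusting over the population distribution of shift: 0.382·(0.152−0.032) + 0.332·(0.398−0.313) + 0.286·(0.480−0.353) = +0.110.

+0.11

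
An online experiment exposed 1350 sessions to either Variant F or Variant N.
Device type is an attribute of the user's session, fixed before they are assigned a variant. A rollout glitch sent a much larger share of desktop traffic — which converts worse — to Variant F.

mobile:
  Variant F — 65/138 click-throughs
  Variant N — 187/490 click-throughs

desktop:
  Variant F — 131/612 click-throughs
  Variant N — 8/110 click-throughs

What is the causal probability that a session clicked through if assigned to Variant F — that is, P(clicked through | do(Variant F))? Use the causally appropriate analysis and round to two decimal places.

0.33

The imbalance in device type arose from how sessions were allocated, not from anything the variant did; and device type independently affects the outcome. The pooled gap is confounded — condition on device type.
Standardising Variant F to the population device type mix: 0.465·65/138 + 0.535·131/612 = 0.334.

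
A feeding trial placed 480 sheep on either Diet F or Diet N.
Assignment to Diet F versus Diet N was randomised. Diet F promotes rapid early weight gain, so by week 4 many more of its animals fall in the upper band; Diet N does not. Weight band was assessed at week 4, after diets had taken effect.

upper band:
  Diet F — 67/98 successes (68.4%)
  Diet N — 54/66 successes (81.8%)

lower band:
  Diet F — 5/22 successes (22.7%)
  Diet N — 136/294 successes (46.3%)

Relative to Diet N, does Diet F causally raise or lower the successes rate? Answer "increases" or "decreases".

increases

Because the diet influences week-4 weight band, week-4 weight band is a post-treatment mediator, not a confounder. Stratifying on it would bias the estimate; the causal effect is the crude pooled difference.
Pooled: Diet F 60.0% vs Diet N 52.8%; Diet F is higher overall.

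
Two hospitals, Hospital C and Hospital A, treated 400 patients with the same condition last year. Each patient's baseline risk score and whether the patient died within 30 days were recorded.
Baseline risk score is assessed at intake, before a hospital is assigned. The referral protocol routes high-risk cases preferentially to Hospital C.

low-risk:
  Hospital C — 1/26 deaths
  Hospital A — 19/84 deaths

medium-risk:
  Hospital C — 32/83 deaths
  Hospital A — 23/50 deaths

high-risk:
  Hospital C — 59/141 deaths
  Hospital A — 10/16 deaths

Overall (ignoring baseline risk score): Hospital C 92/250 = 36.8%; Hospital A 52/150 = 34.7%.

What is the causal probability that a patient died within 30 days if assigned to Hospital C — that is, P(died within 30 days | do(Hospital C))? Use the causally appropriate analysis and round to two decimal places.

The stratified and pooled comparisons disagree (Hospital C wins within each baseline risk score; Hospital A wins overall), so the answer turns on the causal role of baseline risk score.
Baseline risk score differs across hospitals for reasons unrelated to any effect of the hospital itself, and it separately predicts the outcome — a classic confounder. We must compare within baseline risk score levels.
Standardising Hospital C to the population baseline risk score mix: 0.275·1/26 + 0.333·32/83 + 0.393·59/141 = 0.303.

0.30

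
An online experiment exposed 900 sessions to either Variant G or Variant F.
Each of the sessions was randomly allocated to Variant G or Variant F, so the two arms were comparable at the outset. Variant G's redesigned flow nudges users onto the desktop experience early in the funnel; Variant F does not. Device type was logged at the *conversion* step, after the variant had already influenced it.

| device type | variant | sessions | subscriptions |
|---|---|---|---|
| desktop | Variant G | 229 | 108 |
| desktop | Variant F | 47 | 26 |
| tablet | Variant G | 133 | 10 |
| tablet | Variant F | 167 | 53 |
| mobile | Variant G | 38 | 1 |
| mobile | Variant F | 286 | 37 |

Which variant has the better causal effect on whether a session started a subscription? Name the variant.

The stratified and pooled comparisons disagree (Variant F wins within each device type; Variant G wins overall), so the answer turns on the causal role of device type.
Device type is recorded after the variant and is itself shifted by it — it sits on the causal path from variant to outcome. Conditioning on a mediator would strip out part of the effect we want; the pooled comparison gives the total causal effect.
Pooled: Variant G 29.8% vs Variant F 23.2%; Variant G is higher overall.

Variant G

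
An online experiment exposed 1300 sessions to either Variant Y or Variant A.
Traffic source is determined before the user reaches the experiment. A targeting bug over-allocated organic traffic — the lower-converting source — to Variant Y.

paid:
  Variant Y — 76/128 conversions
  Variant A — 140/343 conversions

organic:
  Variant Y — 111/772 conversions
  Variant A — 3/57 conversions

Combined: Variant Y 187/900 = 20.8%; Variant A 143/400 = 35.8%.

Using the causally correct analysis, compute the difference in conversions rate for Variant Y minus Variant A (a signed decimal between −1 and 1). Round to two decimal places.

+0.13

Traffic source is set before the variant has any effect — it is not caused by the variant — and it independently drives the outcome. That makes it a confounder, so the causal comparison is within traffic source levels.
Adjusting over the population distribution of traffic source: 0.362·(0.594−0.408) + 0.638·(0.144−0.053) = +0.125.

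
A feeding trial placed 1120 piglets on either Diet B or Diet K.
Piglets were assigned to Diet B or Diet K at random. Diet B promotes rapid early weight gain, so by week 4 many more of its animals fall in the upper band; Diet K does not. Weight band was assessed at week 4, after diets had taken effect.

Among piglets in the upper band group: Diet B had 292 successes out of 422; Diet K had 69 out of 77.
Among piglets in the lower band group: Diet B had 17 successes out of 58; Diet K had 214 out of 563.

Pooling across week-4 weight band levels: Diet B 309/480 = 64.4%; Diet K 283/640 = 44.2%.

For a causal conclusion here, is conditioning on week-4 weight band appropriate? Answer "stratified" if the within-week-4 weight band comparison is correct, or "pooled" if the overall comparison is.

The week-4 weight band-specific comparison favours Diet K throughout, but the pooled figures favour Diet B. The question is whether to condition on week-4 weight band.
Week-4 weight band is recorded after the diet and is itself shifted by it — it sits on the causal path from diet to outcome. Conditioning on a mediator would strip out part of the effect we want; the pooled comparison gives the total causal effect.
Pooled: Diet B 64.4% vs Diet K 44.2%; Diet B is higher overall.

pooled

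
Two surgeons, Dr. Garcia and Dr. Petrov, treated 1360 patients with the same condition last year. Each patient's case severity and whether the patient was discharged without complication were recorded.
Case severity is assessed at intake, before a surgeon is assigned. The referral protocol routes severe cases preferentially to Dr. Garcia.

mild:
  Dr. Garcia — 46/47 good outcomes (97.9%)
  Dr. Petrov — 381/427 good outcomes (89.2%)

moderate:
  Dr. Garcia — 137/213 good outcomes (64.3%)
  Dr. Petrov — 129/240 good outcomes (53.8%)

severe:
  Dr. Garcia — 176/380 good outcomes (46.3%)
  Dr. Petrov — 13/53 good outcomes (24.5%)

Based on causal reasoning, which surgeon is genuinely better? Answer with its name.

Dr. Garcia

Here case severity is a common cause — it drives both which surgeon a case falls under and the outcome. The crude comparison mixes populations; the stratum-specific rates are the causally relevant ones.
Within each level — mild: 97.9% vs 89.2%; moderate: 64.3% vs 53.8%; severe: 46.3% vs 24.5% — Dr. Garcia is higher every time.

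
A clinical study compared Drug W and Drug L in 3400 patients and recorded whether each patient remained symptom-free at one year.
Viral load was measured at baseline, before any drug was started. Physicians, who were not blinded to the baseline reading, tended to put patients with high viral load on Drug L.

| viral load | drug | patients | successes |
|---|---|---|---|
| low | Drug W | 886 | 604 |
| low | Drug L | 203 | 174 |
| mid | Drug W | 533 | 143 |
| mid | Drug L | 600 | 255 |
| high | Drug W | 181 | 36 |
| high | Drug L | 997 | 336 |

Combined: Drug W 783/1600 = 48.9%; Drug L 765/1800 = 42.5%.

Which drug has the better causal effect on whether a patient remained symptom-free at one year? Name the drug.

Drug L

The imbalance in viral load arose from how patients were allocated, not from anything the drug did; and viral load independently affects the outcome. The pooled gap is confounded — condition on viral load.
Within each level — low: 68.2% vs 85.7%; mid: 26.8% vs 42.5%; high: 19.9% vs 33.7% — Drug L is higher every time.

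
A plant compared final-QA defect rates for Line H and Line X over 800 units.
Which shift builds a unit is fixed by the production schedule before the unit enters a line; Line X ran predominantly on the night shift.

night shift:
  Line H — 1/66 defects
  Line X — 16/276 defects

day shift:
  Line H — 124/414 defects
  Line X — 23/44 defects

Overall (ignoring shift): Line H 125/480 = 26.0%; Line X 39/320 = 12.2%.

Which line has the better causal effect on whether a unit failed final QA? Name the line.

Line H

The shift-specific comparison favours Line H throughout, but the pooled figures favour Line X. The question is whether to condition on shift.
Shift satisfies the back-door criterion: it is not a descendant of the line, and it blocks the spurious path from line to outcome. Adjusting for it (i.e., using the within-shift rates) gives the causal effect.
Within each level — night shift: 1.5% vs 5.8%; day shift: 30.0% vs 52.3% — Line H is lower every time.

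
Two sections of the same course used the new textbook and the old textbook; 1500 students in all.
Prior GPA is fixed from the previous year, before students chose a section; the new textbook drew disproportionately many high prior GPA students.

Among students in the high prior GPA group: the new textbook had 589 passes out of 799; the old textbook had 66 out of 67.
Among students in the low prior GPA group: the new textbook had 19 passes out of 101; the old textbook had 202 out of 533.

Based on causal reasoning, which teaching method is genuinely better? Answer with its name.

the old textbook

The prior GPA band-specific comparison favours the old textbook throughout, but the pooled figures favour the new textbook. The question is whether to condition on prior GPA band.
Prior GPA band is set before the teaching method has any effect — it is not caused by the teaching method — and it independently drives the outcome. That makes it a confounder, so the causal comparison is within prior GPA band levels.
Within each level — high prior GPA: 73.7% vs 98.5%; low prior GPA: 18.8% vs 37.9% — the old textbook is higher every time.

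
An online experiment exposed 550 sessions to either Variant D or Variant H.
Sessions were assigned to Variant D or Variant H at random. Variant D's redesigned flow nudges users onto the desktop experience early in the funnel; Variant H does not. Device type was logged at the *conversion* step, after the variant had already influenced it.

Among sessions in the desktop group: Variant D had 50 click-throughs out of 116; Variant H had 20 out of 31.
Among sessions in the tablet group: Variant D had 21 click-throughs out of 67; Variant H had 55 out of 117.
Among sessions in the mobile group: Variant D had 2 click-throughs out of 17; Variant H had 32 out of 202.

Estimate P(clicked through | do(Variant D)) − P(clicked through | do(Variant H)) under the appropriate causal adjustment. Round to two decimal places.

Device type here is a post-treatment variable shaped by the variant; conditioning on it would introduce bias rather than remove it. The overall comparison is the causal one.
The causal difference is the pooled difference: 0.365 − 0.306 = +0.059.

+0.06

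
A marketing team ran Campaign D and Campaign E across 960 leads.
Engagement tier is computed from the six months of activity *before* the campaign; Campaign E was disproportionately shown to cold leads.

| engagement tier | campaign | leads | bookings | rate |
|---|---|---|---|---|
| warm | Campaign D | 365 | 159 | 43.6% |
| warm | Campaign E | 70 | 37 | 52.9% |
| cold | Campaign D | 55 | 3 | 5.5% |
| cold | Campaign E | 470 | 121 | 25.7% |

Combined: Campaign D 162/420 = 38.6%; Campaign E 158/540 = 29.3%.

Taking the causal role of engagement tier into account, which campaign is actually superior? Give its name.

Campaign E

Since engagement tier is a pre-existing factor (not a product of the campaign) and it affects the outcome on its own, it is a confounder. The stratified rates, not the pooled rate, identify the causal effect.
Within each level — warm: 43.6% vs 52.9%; cold: 5.5% vs 25.7% — Campaign E is higher every time.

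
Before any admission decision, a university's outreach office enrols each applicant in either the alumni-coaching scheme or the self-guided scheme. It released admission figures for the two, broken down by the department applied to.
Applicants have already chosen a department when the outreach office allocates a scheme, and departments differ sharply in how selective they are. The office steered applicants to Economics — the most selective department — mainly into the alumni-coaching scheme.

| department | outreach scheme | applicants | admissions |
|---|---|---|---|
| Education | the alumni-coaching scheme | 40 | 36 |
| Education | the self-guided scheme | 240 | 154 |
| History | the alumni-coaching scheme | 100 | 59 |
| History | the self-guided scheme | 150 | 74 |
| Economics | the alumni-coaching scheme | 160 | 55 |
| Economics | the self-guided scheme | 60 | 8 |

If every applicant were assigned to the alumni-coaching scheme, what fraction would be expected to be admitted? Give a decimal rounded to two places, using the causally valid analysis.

0.63

The imbalance in department arose from how applicants were allocated, not from anything the outreach scheme did; and department independently affects the outcome. The pooled gap is confounded — condition on department.
Standardising the alumni-coaching scheme to the population department mix: 0.373·36/40 + 0.333·59/100 + 0.293·55/160 = 0.633.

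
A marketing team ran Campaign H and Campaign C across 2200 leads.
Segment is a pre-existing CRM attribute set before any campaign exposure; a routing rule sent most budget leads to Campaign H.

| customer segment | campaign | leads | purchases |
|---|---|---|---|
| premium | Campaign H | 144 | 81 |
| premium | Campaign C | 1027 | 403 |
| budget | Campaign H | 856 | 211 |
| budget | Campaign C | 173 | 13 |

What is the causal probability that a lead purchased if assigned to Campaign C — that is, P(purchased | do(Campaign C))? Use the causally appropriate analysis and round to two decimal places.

Customer segment differs across campaigns for reasons unrelated to any effect of the campaign itself, and it separately predicts the outcome — a classic confounder. We must compare within customer segment levels.
Standardising Campaign C to the population customer segment mix: 0.532·403/1027 + 0.468·13/173 = 0.244.

0.24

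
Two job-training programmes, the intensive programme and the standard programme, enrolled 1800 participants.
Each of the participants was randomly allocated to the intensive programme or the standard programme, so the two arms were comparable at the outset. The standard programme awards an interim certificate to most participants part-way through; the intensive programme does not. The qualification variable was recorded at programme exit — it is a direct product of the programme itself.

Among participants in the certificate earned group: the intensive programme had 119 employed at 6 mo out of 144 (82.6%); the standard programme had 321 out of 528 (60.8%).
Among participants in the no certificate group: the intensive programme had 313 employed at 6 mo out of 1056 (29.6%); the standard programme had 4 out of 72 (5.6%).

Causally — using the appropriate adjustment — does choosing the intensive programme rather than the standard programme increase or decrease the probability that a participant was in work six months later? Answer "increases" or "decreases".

decreases

The qualification attained during the programme-specific comparison favours the intensive programme throughout, but the pooled figures favour the standard programme. The question is whether to condition on qualification attained during the programme.
Qualification attained during the programme is recorded after the programme and is itself shifted by it — it sits on the causal path from programme to outcome. Conditioning on a mediator would strip out part of the effect we want; the pooled comparison gives the total causal effect.
Pooled: the intensive programme 36.0% vs the standard programme 54.2%; the standard programme is higher overall.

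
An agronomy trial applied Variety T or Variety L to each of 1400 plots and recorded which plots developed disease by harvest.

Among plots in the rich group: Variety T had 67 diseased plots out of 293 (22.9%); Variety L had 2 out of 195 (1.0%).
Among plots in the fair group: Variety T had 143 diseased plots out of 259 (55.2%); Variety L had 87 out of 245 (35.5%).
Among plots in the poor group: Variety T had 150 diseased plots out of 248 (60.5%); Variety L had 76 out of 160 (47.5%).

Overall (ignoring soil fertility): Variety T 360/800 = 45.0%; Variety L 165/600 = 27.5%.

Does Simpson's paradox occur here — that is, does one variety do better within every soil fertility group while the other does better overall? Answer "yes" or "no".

no

Within each soil fertility level (rich 22.9% vs 1.0%; fair 55.2% vs 35.5%; poor 60.5% vs 47.5%), Variety L has the lower rate every time. Pooled: 45.0% vs 27.5% — Variety L has the lower rate overall. They agree.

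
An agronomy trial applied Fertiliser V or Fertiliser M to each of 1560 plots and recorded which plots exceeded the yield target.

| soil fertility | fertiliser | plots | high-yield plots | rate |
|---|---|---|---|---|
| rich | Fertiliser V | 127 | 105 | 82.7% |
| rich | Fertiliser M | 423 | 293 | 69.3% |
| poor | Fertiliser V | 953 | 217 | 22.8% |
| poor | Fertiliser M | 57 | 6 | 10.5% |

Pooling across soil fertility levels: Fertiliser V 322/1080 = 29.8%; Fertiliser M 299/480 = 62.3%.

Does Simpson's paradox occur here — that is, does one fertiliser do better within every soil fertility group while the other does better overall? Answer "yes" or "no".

yes

Within each soil fertility level (rich 82.7% vs 69.3%; poor 22.8% vs 10.5%), Fertiliser V has the higher rate every time. Pooled: 29.8% vs 62.3% — Fertiliser M has the higher rate overall. The two comparisons disagree.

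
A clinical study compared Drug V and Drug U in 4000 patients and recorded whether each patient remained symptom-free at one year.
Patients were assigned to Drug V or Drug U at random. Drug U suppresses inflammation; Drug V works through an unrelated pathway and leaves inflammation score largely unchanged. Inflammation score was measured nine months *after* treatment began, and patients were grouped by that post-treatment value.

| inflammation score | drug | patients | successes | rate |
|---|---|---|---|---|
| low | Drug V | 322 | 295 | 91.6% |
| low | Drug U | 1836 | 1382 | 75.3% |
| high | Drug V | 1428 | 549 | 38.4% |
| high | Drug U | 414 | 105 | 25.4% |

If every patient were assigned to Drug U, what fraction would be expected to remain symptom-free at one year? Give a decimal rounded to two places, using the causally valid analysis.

The stratified and pooled comparisons disagree (Drug V wins within each inflammation score; Drug U wins overall), so the answer turns on the causal role of inflammation score.
Because the drug influences inflammation score, inflammation score is a post-treatment mediator, not a confounder. Stratifying on it would bias the estimate; the causal effect is the crude pooled difference.
So P(outcome | do(Drug U)) is just the pooled rate for Drug U: 1487/2250 = 0.661.

0.66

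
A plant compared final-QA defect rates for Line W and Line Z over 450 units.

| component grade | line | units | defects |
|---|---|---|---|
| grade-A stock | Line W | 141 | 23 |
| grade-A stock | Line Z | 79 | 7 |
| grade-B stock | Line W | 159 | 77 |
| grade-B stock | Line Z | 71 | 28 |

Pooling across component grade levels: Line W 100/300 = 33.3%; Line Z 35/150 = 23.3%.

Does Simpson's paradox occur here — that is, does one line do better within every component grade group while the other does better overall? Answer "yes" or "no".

no

Within each component grade level (grade-A stock 16.3% vs 8.9%; grade-B stock 48.4% vs 39.4%), Line Z has the lower rate every time. Pooled: 33.3% vs 23.3% — Line Z has the lower rate overall. They agree.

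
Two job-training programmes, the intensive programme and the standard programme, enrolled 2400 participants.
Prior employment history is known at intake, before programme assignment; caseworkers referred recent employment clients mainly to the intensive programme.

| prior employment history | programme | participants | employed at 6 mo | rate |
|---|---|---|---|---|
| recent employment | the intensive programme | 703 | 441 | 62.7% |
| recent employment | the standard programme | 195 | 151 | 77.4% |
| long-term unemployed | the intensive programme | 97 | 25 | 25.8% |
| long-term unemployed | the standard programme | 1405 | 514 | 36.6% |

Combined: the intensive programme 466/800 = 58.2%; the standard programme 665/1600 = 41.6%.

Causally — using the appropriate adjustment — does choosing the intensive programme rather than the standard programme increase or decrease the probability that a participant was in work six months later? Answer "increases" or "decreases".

the standard programme is higher inside every prior employment history stratum but the intensive programme is higher in aggregate. Whether to stratify depends on how prior employment history relates to the programme.
The imbalance in prior employment history arose from how participants were allocated, not from anything the programme did; and prior employment history independently affects the outcome. The pooled gap is confounded — condition on prior employment history.
Within each level — recent employment: 62.7% vs 77.4%; long-term unemployed: 25.8% vs 36.6% — the standard programme is higher every time.

decreases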